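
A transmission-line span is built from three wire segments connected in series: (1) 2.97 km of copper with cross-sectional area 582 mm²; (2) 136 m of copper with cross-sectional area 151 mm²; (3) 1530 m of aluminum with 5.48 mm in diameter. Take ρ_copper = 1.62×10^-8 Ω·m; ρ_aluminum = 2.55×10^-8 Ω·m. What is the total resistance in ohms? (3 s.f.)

Seg 1: A = 582 mm² = 5.820e-04 m²
R_1 = (1.62×10^-8)(2970)/(5.820e-04) = 0.08267 Ω
Seg 2: A = 151 mm² = 1.510e-04 m²
R_2 = (1.62×10^-8)(136)/(1.510e-04) = 0.01459 Ω
Seg 3: A = π(d/2)² = π(2.7400e-03 m)² = 2.359e-05 m²
R_3 = (2.55×10^-8)(1530)/(2.359e-05) = 1.654 Ω
R_total = R_1 + R_2 + R_3 = 1.75 Ω

1.75 Ω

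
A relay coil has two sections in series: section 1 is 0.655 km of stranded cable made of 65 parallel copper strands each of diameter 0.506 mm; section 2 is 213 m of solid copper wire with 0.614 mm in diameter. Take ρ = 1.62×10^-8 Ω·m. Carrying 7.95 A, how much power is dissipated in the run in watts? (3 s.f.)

Section 1: A_strand = π(2.5300e-04)² = 2.011e-07 m²; R₁ = ρL/(N·A_s) = (1.62×10^-8)(655)/(65×2.011e-07) = 0.8118 Ω
Section 2: A = π(d/2)² = π(3.0700e-04 m)² = 2.961e-07 m²
R₂ = (1.62×10^-8)(213)/(2.961e-07) = 11.65 Ω
R = R₁ + R₂ = 12.47 Ω
P = I²R = (7.95)² × 12.47 = 788 W

788 W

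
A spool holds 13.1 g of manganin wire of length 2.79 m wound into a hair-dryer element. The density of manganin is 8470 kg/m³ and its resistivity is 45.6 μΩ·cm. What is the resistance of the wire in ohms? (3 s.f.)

ρ = 45.6 μΩ·cm = 4.56×10^-7 Ω·m
A = m/(density·L) = 0.0131/(8470×2.79) = 5.5435e-07 m²
R = ρL/A = (4.56×10^-7)(2.79)/(5.5435e-07) = 2.30 Ω

2.30 Ω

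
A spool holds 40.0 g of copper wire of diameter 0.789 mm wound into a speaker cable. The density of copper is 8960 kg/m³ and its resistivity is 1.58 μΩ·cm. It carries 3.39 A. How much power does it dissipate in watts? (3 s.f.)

3.39 W

ρ = 1.58 μΩ·cm = 1.58×10^-8 Ω·m
A = π(d/2)² = π(3.9450e-04 m)² = 4.8893e-07 m²
L = m/(density·A) = 0.04/(8960×4.8893e-07) = 9.131 m
R = ρL/A = (1.58×10^-8)(9.131)/(4.8893e-07) = 0.2951 Ω
P = I²R = (3.39)² × 0.2951 = 3.39 W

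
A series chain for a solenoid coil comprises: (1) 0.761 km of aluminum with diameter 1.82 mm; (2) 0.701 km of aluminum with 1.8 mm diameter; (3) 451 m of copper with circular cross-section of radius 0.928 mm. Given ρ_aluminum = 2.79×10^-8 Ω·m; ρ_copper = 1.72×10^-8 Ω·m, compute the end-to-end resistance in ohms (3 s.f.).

Seg 1: A = π(d/2)² = π(9.1000e-04 m)² = 2.602e-06 m²
R_1 = (2.79×10^-8)(761)/(2.602e-06) = 8.161 Ω
Seg 2: A = π(d/2)² = π(9.0000e-04 m)² = 2.545e-06 m²
R_2 = (2.79×10^-8)(701)/(2.545e-06) = 7.686 Ω
Seg 3: A = πr² = π(9.2800e-04 m)² = 2.705e-06 m²
R_3 = (1.72×10^-8)(451)/(2.705e-06) = 2.867 Ω
R_total = R_1 + R_2 + R_3 = 18.7 Ω

18.7 Ω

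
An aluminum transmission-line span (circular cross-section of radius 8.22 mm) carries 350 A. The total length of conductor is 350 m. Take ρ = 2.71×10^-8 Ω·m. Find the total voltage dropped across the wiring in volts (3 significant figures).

A = πr² = π(8.2200e-03 m)² = 2.123e-04 m²
R = ρL/A = (2.71×10^-8)(350)/(2.123e-04) = 0.04468 Ω
V = IR = 350 × 0.04468 = 15.6 V

15.6 V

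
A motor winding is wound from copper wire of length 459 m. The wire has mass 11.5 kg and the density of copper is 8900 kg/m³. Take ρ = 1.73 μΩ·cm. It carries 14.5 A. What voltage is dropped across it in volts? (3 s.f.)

40.9 V

ρ = 1.73 μΩ·cm = 1.73×10^-8 Ω·m
A = m/(density·L) = 11.5/(8900×459) = 2.8151e-06 m²
R = ρL/A = (1.73×10^-8)(459)/(2.8151e-06) = 2.821 Ω
V = IR = 14.5 × 2.821 = 40.9 V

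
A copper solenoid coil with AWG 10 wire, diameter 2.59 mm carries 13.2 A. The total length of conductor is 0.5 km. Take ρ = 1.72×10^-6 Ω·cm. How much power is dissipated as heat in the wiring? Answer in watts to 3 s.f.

284 W

ρ = 1.72×10^-6 Ω·cm = 1.72×10^-8 Ω·m
A = π(2.59/2 mm)² = π(1.2950e-03 m)² = 5.269e-06 m²
R = ρL/A = (1.72×10^-8)(500)/(5.269e-06) = 1.632 Ω
P = I²R = (13.2)² × 1.632 = 284 W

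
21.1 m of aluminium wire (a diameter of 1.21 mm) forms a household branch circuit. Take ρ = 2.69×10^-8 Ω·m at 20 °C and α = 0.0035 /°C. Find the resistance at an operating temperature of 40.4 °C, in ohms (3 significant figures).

0.529 Ω

A = π(d/2)² = π(6.0500e-04 m)² = 1.150e-06 m²
R₍20°C₎ = ρL/A = (2.69×10^-8)(21.1)/(1.150e-06) = 0.4936 Ω
R = R₀(1 + αΔT) = 0.4936(1 + 0.0035×20.4) = 0.529 Ω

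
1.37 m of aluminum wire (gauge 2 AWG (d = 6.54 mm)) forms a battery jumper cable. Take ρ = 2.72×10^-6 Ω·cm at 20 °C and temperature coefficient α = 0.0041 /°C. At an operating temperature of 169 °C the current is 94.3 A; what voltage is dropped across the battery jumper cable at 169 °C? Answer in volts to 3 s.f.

ρ = 2.72×10^-6 Ω·cm = 2.72×10^-8 Ω·m
A = π(6.54/2 mm)² = π(3.2700e-03 m)² = 3.359e-05 m²
R₍20₎ = ρL/A = (2.72×10^-8)(1.37)/(3.359e-05) = 0.001109 Ω
R₍169₎ = R₍20₎(1 + αΔT) = 0.001109 × (1 + 0.0041×149) = 0.001787 Ω
V = IR = 94.3 × 0.001787 = 0.169 V

0.169 V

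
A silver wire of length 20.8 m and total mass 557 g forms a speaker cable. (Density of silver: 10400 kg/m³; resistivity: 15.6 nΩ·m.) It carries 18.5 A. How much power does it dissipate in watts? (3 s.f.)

ρ = 15.6 nΩ·m = 1.56×10^-8 Ω·m
A = m/(density·L) = 0.557/(10400×20.8) = 2.5749e-06 m²
R = ρL/A = (1.56×10^-8)(20.8)/(2.5749e-06) = 0.126 Ω
P = I²R = (18.5)² × 0.126 = 43.1 W

43.1 W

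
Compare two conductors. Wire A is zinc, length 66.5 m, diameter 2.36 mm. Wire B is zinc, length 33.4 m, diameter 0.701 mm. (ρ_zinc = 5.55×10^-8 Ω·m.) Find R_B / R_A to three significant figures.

R ∝ ρL/d², so R_B/R_A = (L_B/L_A) × (d_A/d_B)²
= (33.4/66.5) × (2.36/0.701)² = 5.69

5.69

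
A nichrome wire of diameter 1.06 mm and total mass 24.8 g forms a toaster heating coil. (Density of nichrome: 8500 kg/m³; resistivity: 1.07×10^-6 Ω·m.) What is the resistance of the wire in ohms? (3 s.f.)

4.01 Ω

A = π(d/2)² = π(5.3000e-04 m)² = 8.8247e-07 m²
L = m/(density·A) = 0.0248/(8500×8.8247e-07) = 3.306 m
R = ρL/A = (1.07×10^-6)(3.306)/(8.8247e-07) = 4.01 Ω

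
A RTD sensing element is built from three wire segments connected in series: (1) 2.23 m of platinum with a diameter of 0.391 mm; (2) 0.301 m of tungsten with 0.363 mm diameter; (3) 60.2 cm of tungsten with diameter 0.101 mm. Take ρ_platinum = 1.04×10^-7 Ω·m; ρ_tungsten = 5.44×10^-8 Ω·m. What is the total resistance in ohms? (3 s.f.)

6.18 Ω

Seg 1: A = π(d/2)² = π(1.9550e-04 m)² = 1.201e-07 m²
R_1 = (1.04×10^-7)(2.23)/(1.201e-07) = 1.932 Ω
Seg 2: A = π(d/2)² = π(1.8150e-04 m)² = 1.035e-07 m²
R_2 = (5.44×10^-8)(0.301)/(1.035e-07) = 0.1582 Ω
Seg 3: A = π(d/2)² = π(5.0500e-05 m)² = 8.012e-09 m²
R_3 = (5.44×10^-8)(0.602)/(8.012e-09) = 4.088 Ω
R_total = R_1 + R_2 + R_3 = 6.18 Ω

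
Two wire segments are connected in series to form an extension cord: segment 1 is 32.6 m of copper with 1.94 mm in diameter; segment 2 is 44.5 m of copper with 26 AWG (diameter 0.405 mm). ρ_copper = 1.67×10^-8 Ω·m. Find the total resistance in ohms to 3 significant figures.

Segment 1: A = π(d/2)² = π(9.7000e-04 m)² = 2.956e-06 m²
R₁ = ρL/A = (1.67×10^-8)(32.6)/(2.956e-06) = 0.1842 Ω
Segment 2: A = π(0.405/2 mm)² = π(2.0250e-04 m)² = 1.288e-07 m²
R₂ = (1.67×10^-8)(44.5)/(1.288e-07) = 5.769 Ω
R = R₁ + R₂ = 5.95 Ω

5.95 Ω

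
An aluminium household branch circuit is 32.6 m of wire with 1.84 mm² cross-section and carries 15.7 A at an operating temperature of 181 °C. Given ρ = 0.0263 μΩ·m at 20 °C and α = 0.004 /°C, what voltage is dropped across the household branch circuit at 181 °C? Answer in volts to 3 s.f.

ρ = 0.0263 μΩ·m = 2.63×10^-8 Ω·m
A = 1.84 mm² = 1.840e-06 m²
R₍20₎ = ρL/A = (2.63×10^-8)(32.6)/(1.840e-06) = 0.466 Ω
R₍181₎ = R₍20₎(1 + αΔT) = 0.466 × (1 + 0.004×161) = 0.7661 Ω
V = IR = 15.7 × 0.7661 = 12.0 V

12.0 V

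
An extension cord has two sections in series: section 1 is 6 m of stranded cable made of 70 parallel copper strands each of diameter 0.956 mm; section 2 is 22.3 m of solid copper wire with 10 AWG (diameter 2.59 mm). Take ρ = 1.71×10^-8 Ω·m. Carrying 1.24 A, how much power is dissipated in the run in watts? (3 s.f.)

0.114 W

Section 1: A_strand = π(4.7800e-04)² = 7.178e-07 m²; R₁ = ρL/(N·A_s) = (1.71×10^-8)(6)/(70×7.178e-07) = 0.002042 Ω
Section 2: A = π(2.59/2 mm)² = π(1.2950e-03 m)² = 5.269e-06 m²
R₂ = (1.71×10^-8)(22.3)/(5.269e-06) = 0.07238 Ω
R = R₁ + R₂ = 0.07442 Ω
P = I²R = (1.24)² × 0.07442 = 0.114 W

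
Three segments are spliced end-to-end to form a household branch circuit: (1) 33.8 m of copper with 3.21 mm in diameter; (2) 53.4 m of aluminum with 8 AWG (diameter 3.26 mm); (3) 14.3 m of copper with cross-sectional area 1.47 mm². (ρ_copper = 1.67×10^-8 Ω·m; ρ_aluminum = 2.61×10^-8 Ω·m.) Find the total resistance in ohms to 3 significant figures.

Seg 1: A = π(d/2)² = π(1.6050e-03 m)² = 8.093e-06 m²
R_1 = (1.67×10^-8)(33.8)/(8.093e-06) = 0.06975 Ω
Seg 2: A = π(3.26/2 mm)² = π(1.6300e-03 m)² = 8.347e-06 m²
R_2 = (2.61×10^-8)(53.4)/(8.347e-06) = 0.167 Ω
Seg 3: A = 1.47 mm² = 1.470e-06 m²
R_3 = (1.67×10^-8)(14.3)/(1.470e-06) = 0.1625 Ω
R_total = R_1 + R_2 + R_3 = 0.399 Ω

0.399 Ω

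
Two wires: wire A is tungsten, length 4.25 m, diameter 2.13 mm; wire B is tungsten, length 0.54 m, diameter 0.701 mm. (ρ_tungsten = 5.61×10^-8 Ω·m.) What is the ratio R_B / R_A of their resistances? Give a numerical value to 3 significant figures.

R ∝ ρL/d², so R_B/R_A = (L_B/L_A) × (d_A/d_B)²
= (0.54/4.25) × (2.13/0.701)² = 1.17

1.17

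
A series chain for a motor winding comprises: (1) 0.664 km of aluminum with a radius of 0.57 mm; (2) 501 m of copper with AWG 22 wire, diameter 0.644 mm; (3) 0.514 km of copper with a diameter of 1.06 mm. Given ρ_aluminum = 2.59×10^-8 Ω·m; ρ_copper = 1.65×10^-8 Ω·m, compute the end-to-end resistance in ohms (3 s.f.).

Seg 1: A = πr² = π(5.7000e-04 m)² = 1.021e-06 m²
R_1 = (2.59×10^-8)(664)/(1.021e-06) = 16.85 Ω
Seg 2: A = π(0.644/2 mm)² = π(3.2200e-04 m)² = 3.257e-07 m²
R_2 = (1.65×10^-8)(501)/(3.257e-07) = 25.38 Ω
Seg 3: A = π(d/2)² = π(5.3000e-04 m)² = 8.825e-07 m²
R_3 = (1.65×10^-8)(514)/(8.825e-07) = 9.61 Ω
R_total = R_1 + R_2 + R_3 = 51.8 Ω

51.8 Ω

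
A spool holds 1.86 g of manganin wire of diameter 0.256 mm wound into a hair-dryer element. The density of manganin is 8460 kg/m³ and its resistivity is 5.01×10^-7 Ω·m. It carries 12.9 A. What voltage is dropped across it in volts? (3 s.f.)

536 V

A = π(d/2)² = π(1.2800e-04 m)² = 5.1472e-08 m²
L = m/(density·A) = 0.00186/(8460×5.1472e-08) = 4.271 m
R = ρL/A = (5.01×10^-7)(4.271)/(5.1472e-08) = 41.58 Ω
V = IR = 12.9 × 41.58 = 536 V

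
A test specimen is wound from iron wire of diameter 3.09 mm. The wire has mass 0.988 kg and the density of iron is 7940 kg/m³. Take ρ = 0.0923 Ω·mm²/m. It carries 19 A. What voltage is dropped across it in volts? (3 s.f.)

3.88 V

ρ = 0.0923 Ω·mm²/m = 9.23×10^-8 Ω·m
A = π(d/2)² = π(1.5450e-03 m)² = 7.4991e-06 m²
L = m/(density·A) = 0.988/(7940×7.4991e-06) = 16.59 m
R = ρL/A = (9.23×10^-8)(16.59)/(7.4991e-06) = 0.2042 Ω
V = IR = 19 × 0.2042 = 3.88 V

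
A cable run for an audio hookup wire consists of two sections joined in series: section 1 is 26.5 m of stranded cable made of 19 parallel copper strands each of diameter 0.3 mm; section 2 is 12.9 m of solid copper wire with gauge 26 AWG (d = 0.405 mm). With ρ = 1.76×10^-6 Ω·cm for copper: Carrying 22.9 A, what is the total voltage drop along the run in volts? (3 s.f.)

48.3 V

ρ = 1.76×10^-6 Ω·cm = 1.76×10^-8 Ω·m
Section 1: A_strand = π(1.5000e-04)² = 7.069e-08 m²; R₁ = ρL/(N·A_s) = (1.76×10^-8)(26.5)/(19×7.069e-08) = 0.3473 Ω
Section 2: A = π(0.405/2 mm)² = π(2.0250e-04 m)² = 1.288e-07 m²
R₂ = (1.76×10^-8)(12.9)/(1.288e-07) = 1.762 Ω
R = R₁ + R₂ = 2.11 Ω
V = IR = 22.9 × 2.11 = 48.3 V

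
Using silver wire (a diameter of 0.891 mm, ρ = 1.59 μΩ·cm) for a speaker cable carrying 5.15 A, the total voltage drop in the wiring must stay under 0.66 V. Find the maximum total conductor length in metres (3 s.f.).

5.03 m

ρ = 1.59 μΩ·cm = 1.59×10^-8 Ω·m
A = π(d/2)² = π(4.4550e-04 m)² = 6.235e-07 m²
L_max = V_max·A/(1·ρI) = (0.66)(6.235e-07)/(1.59×10^-8×5.15) = 5.03 m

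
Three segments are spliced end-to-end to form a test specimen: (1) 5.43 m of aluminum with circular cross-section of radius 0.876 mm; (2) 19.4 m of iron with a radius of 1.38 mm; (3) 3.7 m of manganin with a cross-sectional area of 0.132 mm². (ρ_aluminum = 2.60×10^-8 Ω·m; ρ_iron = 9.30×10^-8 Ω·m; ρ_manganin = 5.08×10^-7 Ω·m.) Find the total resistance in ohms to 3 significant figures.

14.6 Ω

Seg 1: A = πr² = π(8.7600e-04 m)² = 2.411e-06 m²
R_1 = (2.60×10^-8)(5.43)/(2.411e-06) = 0.05856 Ω
Seg 2: A = πr² = π(1.3800e-03 m)² = 5.983e-06 m²
R_2 = (9.30×10^-8)(19.4)/(5.983e-06) = 0.3016 Ω
Seg 3: A = 0.132 mm² = 1.320e-07 m²
R_3 = (5.08×10^-7)(3.7)/(1.320e-07) = 14.24 Ω
R_total = R_1 + R_2 + R_3 = 14.6 Ω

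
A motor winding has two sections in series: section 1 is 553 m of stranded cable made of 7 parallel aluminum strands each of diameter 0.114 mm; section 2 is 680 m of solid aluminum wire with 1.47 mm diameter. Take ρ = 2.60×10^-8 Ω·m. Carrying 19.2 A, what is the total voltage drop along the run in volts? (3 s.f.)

Section 1: A_strand = π(5.7000e-05)² = 1.021e-08 m²; R₁ = ρL/(N·A_s) = (2.60×10^-8)(553)/(7×1.021e-08) = 201.2 Ω
Section 2: A = π(d/2)² = π(7.3500e-04 m)² = 1.697e-06 m²
R₂ = (2.60×10^-8)(680)/(1.697e-06) = 10.42 Ω
R = R₁ + R₂ = 211.7 Ω
V = IR = 19.2 × 211.7 = 4060 V

4060 V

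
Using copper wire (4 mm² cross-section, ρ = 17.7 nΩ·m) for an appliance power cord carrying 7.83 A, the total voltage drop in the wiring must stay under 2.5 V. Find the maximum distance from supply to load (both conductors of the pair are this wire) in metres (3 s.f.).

ρ = 17.7 nΩ·m = 1.77×10^-8 Ω·m
A = 4 mm² = 4.000e-06 m²
L_max = V_max·A/(2·ρI) = (2.5)(4.000e-06)/(2×1.77×10^-8×7.83) = 36.1 m

36.1 m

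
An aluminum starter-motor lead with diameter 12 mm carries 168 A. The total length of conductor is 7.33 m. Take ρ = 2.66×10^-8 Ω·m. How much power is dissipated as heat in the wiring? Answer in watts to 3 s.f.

48.7 W

A = π(d/2)² = π(6.0000e-03 m)² = 1.131e-04 m²
R = ρL/A = (2.66×10^-8)(7.33)/(1.131e-04) = 0.001724 Ω
P = I²R = (168)² × 0.001724 = 48.7 W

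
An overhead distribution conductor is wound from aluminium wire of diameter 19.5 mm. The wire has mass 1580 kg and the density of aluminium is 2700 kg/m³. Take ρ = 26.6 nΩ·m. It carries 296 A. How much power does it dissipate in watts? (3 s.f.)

ρ = 26.6 nΩ·m = 2.66×10^-8 Ω·m
A = π(d/2)² = π(9.7500e-03 m)² = 2.9865e-04 m²
L = m/(density·A) = 1580/(2700×2.9865e-04) = 1959 m
R = ρL/A = (2.66×10^-8)(1959)/(2.9865e-04) = 0.1745 Ω
P = I²R = (296)² × 0.1745 = 15300 W

15300 W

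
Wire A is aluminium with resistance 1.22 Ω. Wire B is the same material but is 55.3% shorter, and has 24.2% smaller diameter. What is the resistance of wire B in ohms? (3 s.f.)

0.949 Ω

R ∝ L/d², so R_B/R_A = (1 − 55.3/100) × (1 − 24.2/100)⁻²
= 0.447 × 1.74 = 0.778
R_B = 0.778 × 1.22 = 0.949 Ω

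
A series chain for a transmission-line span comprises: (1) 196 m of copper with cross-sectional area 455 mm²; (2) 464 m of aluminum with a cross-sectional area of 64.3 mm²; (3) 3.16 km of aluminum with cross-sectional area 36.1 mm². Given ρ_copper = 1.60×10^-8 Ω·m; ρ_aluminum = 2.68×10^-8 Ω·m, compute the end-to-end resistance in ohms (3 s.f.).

Seg 1: A = 455 mm² = 4.550e-04 m²
R_1 = (1.60×10^-8)(196)/(4.550e-04) = 0.006892 Ω
Seg 2: A = 64.3 mm² = 6.430e-05 m²
R_2 = (2.68×10^-8)(464)/(6.430e-05) = 0.1934 Ω
Seg 3: A = 36.1 mm² = 3.610e-05 m²
R_3 = (2.68×10^-8)(3160)/(3.610e-05) = 2.346 Ω
R_total = R_1 + R_2 + R_3 = 2.55 Ω

2.55 Ω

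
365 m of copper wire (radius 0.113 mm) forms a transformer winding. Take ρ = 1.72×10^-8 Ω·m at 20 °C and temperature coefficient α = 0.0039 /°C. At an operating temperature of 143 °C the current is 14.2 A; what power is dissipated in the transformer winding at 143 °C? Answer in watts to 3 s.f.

46700 W

A = πr² = π(1.1300e-04 m)² = 4.011e-08 m²
R₍20₎ = ρL/A = (1.72×10^-8)(365)/(4.011e-08) = 156.5 Ω
R₍143₎ = R₍20₎(1 + αΔT) = 156.5 × (1 + 0.0039×123) = 231.6 Ω
P = I²R = (14.2)² × 231.6 = 46700 W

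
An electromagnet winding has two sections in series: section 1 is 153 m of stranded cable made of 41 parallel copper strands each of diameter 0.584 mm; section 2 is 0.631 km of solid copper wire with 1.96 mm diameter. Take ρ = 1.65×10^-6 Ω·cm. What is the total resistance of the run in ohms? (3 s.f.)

ρ = 1.65×10^-6 Ω·cm = 1.65×10^-8 Ω·m
Section 1: A_strand = π(2.9200e-04)² = 2.679e-07 m²; R₁ = ρL/(N·A_s) = (1.65×10^-8)(153)/(41×2.679e-07) = 0.2299 Ω
Section 2: A = π(d/2)² = π(9.8000e-04 m)² = 3.017e-06 m²
R₂ = (1.65×10^-8)(631)/(3.017e-06) = 3.451 Ω
R = R₁ + R₂ = 3.68 Ω

3.68 Ω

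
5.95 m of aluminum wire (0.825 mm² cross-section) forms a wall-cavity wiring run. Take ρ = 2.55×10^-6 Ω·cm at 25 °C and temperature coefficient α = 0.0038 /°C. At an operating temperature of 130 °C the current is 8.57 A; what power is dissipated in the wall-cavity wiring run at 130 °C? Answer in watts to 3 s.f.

18.9 W

ρ = 2.55×10^-6 Ω·cm = 2.55×10^-8 Ω·m
A = 0.825 mm² = 8.250e-07 m²
R₍25₎ = ρL/A = (2.55×10^-8)(5.95)/(8.250e-07) = 0.1839 Ω
R₍130₎ = R₍25₎(1 + αΔT) = 0.1839 × (1 + 0.0038×105) = 0.2573 Ω
P = I²R = (8.57)² × 0.2573 = 18.9 W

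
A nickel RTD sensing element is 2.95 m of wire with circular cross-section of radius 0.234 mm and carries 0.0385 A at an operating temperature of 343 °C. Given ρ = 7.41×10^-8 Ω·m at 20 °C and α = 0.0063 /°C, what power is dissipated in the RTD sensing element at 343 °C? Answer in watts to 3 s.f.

0.00572 W

A = πr² = π(2.3400e-04 m)² = 1.720e-07 m²
R₍20₎ = ρL/A = (7.41×10^-8)(2.95)/(1.720e-07) = 1.271 Ω
R₍343₎ = R₍20₎(1 + αΔT) = 1.271 × (1 + 0.0063×323) = 3.857 Ω
P = I²R = (0.0385)² × 3.857 = 0.00572 W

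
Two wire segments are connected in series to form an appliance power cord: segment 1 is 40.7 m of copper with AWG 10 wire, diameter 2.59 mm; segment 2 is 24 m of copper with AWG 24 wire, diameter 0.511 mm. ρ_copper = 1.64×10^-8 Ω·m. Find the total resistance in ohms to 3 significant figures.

2.05 Ω

Segment 1: A = π(2.59/2 mm)² = π(1.2950e-03 m)² = 5.269e-06 m²
R₁ = ρL/A = (1.64×10^-8)(40.7)/(5.269e-06) = 0.1267 Ω
Segment 2: A = π(0.511/2 mm)² = π(2.5550e-04 m)² = 2.051e-07 m²
R₂ = (1.64×10^-8)(24)/(2.051e-07) = 1.919 Ω
R = R₁ + R₂ = 2.05 Ω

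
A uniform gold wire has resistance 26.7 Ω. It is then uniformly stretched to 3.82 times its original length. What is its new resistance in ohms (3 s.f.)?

390 Ω

Volume constant ⇒ A' = A/k with k = 3.82. R' = ρ(kL)/(A/k) = k²R.
R' = 14.59 × 26.7 = 390 Ω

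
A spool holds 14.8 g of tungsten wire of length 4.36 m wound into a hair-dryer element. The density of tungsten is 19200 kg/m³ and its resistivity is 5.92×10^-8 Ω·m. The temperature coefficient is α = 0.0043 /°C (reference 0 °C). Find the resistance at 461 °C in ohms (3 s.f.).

A = m/(density·L) = 0.0148/(19200×4.36) = 1.7680e-07 m²
R = ρL/A = (5.92×10^-8)(4.36)/(1.7680e-07) = 1.46 Ω
R(461 °C) = 1.46 × (1 + 0.0043×461) = 4.35 Ω

4.35 Ω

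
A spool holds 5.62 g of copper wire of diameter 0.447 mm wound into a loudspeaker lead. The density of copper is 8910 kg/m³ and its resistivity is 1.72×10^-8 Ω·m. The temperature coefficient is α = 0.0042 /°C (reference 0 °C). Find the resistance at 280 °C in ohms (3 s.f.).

A = π(d/2)² = π(2.2350e-04 m)² = 1.5693e-07 m²
L = m/(density·A) = 0.00562/(8910×1.5693e-07) = 4.019 m
R = ρL/A = (1.72×10^-8)(4.019)/(1.5693e-07) = 0.4405 Ω
R(280 °C) = 0.4405 × (1 + 0.0042×280) = 0.959 Ω

0.959 Ω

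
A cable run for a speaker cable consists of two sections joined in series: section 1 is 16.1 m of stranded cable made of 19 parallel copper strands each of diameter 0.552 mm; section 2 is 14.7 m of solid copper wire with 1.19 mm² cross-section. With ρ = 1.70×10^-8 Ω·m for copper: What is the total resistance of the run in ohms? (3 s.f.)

0.270 Ω

Section 1: A_strand = π(2.7600e-04)² = 2.393e-07 m²; R₁ = ρL/(N·A_s) = (1.70×10^-8)(16.1)/(19×2.393e-07) = 0.06019 Ω
Section 2: A = 1.19 mm² = 1.190e-06 m²
R₂ = (1.70×10^-8)(14.7)/(1.190e-06) = 0.21 Ω
R = R₁ + R₂ = 0.270 Ω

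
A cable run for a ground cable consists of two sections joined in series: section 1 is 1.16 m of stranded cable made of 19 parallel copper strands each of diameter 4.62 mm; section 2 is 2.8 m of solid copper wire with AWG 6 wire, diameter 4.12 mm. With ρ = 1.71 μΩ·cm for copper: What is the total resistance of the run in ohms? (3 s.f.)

0.00365 Ω

ρ = 1.71 μΩ·cm = 1.71×10^-8 Ω·m
Section 1: A_strand = π(2.3100e-03)² = 1.676e-05 m²; R₁ = ρL/(N·A_s) = (1.71×10^-8)(1.16)/(19×1.676e-05) = 6.228×10^-5 Ω
Section 2: A = π(4.12/2 mm)² = π(2.0600e-03 m)² = 1.333e-05 m²
R₂ = (1.71×10^-8)(2.8)/(1.333e-05) = 0.003591 Ω
R = R₁ + R₂ = 0.00365 Ω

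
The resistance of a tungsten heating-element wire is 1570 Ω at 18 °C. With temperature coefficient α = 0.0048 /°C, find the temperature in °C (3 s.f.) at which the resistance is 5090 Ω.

485 °C

R = R₀(1 + α(T − T₀)) ⇒ T = T₀ + (R/R₀ − 1)/α
T = 18 + (5090/1570 − 1)/0.0048 = 18 + (2.242)/0.0048 = 485 °C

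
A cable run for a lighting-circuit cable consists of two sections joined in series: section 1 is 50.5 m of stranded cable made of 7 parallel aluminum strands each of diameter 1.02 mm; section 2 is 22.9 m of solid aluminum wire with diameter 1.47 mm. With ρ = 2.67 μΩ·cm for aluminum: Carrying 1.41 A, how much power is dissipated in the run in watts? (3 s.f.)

ρ = 2.67 μΩ·cm = 2.67×10^-8 Ω·m
Section 1: A_strand = π(5.1000e-04)² = 8.171e-07 m²; R₁ = ρL/(N·A_s) = (2.67×10^-8)(50.5)/(7×8.171e-07) = 0.2357 Ω
Section 2: A = π(d/2)² = π(7.3500e-04 m)² = 1.697e-06 m²
R₂ = (2.67×10^-8)(22.9)/(1.697e-06) = 0.3603 Ω
R = R₁ + R₂ = 0.596 Ω
P = I²R = (1.41)² × 0.596 = 1.18 W

1.18 W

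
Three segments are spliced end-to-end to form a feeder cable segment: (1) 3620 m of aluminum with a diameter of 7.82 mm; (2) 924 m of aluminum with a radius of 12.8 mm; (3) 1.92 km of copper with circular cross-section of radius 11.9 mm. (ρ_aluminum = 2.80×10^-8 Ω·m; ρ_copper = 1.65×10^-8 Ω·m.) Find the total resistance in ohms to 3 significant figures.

2.23 Ω

Seg 1: A = π(d/2)² = π(3.9100e-03 m)² = 4.803e-05 m²
R_1 = (2.80×10^-8)(3620)/(4.803e-05) = 2.11 Ω
Seg 2: A = πr² = π(1.2800e-02 m)² = 5.147e-04 m²
R_2 = (2.80×10^-8)(924)/(5.147e-04) = 0.05026 Ω
Seg 3: A = πr² = π(1.1900e-02 m)² = 4.449e-04 m²
R_3 = (1.65×10^-8)(1920)/(4.449e-04) = 0.07121 Ω
R_total = R_1 + R_2 + R_3 = 2.23 Ω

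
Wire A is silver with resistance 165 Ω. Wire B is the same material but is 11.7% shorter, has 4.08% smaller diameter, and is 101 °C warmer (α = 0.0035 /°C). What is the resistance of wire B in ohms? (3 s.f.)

214 Ω

R ∝ ρL/d² with ρ ∝ (1+αΔT), so R_B/R_A = (1 − 11.7/100) × (1 − 4.08/100)⁻² × (1 + 0.0035×101)
= 0.883 × 1.087 × 1.353 = 1.299
R_B = 1.299 × 165 = 214 Ω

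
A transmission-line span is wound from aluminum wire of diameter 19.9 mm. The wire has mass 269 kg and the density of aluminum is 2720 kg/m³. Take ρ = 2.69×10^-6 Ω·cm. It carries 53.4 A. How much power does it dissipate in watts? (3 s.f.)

ρ = 2.69×10^-6 Ω·cm = 2.69×10^-8 Ω·m
A = π(d/2)² = π(9.9500e-03 m)² = 3.1103e-04 m²
L = m/(density·A) = 269/(2720×3.1103e-04) = 318 m
R = ρL/A = (2.69×10^-8)(318)/(3.1103e-04) = 0.0275 Ω
P = I²R = (53.4)² × 0.0275 = 78.4 W

78.4 W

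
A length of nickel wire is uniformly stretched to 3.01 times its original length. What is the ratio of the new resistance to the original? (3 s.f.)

Volume constant ⇒ A' = A/k with k = 3.01. R' = ρ(kL)/(A/k) = k²R.
Factor = 9.06

9.06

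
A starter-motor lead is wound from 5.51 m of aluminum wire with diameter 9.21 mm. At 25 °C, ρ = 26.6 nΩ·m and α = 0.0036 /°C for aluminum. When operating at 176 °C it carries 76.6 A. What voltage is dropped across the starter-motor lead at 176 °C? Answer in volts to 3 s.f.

ρ = 26.6 nΩ·m = 2.66×10^-8 Ω·m
A = π(d/2)² = π(4.6050e-03 m)² = 6.662e-05 m²
R₍25₎ = ρL/A = (2.66×10^-8)(5.51)/(6.662e-05) = 0.0022 Ω
R₍176₎ = R₍25₎(1 + αΔT) = 0.0022 × (1 + 0.0036×151) = 0.003396 Ω
V = IR = 76.6 × 0.003396 = 0.260 V

0.260 V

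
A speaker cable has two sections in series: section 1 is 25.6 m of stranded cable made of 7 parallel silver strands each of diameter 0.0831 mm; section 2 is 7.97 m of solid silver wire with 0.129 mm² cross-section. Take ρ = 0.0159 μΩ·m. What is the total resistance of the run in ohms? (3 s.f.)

11.7 Ω

ρ = 0.0159 μΩ·m = 1.59×10^-8 Ω·m
Section 1: A_strand = π(4.1550e-05)² = 5.424e-09 m²; R₁ = ρL/(N·A_s) = (1.59×10^-8)(25.6)/(7×5.424e-09) = 10.72 Ω
Section 2: A = 0.129 mm² = 1.290e-07 m²
R₂ = (1.59×10^-8)(7.97)/(1.290e-07) = 0.9823 Ω
R = R₁ + R₂ = 11.7 Ω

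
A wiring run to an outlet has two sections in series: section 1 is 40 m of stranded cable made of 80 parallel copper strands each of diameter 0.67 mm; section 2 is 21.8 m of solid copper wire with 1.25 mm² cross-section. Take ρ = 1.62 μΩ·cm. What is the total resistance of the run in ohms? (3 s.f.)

0.306 Ω

ρ = 1.62 μΩ·cm = 1.62×10^-8 Ω·m
Section 1: A_strand = π(3.3500e-04)² = 3.526e-07 m²; R₁ = ρL/(N·A_s) = (1.62×10^-8)(40)/(80×3.526e-07) = 0.02297 Ω
Section 2: A = 1.25 mm² = 1.250e-06 m²
R₂ = (1.62×10^-8)(21.8)/(1.250e-06) = 0.2825 Ω
R = R₁ + R₂ = 0.306 Ω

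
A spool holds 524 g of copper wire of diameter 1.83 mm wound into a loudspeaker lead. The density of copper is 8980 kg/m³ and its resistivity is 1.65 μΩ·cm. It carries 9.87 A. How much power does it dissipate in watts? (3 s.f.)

13.6 W

ρ = 1.65 μΩ·cm = 1.65×10^-8 Ω·m
A = π(d/2)² = π(9.1500e-04 m)² = 2.6302e-06 m²
L = m/(density·A) = 0.524/(8980×2.6302e-06) = 22.19 m
R = ρL/A = (1.65×10^-8)(22.19)/(2.6302e-06) = 0.1392 Ω
P = I²R = (9.87)² × 0.1392 = 13.6 W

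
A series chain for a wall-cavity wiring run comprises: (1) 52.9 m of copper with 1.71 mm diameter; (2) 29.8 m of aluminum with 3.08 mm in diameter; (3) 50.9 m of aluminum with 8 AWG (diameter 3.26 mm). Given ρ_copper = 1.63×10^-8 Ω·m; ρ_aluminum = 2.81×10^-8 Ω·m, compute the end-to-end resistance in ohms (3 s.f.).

0.659 Ω

Seg 1: A = π(d/2)² = π(8.5500e-04 m)² = 2.297e-06 m²
R_1 = (1.63×10^-8)(52.9)/(2.297e-06) = 0.3755 Ω
Seg 2: A = π(d/2)² = π(1.5400e-03 m)² = 7.451e-06 m²
R_2 = (2.81×10^-8)(29.8)/(7.451e-06) = 0.1124 Ω
Seg 3: A = π(3.26/2 mm)² = π(1.6300e-03 m)² = 8.347e-06 m²
R_3 = (2.81×10^-8)(50.9)/(8.347e-06) = 0.1714 Ω
R_total = R_1 + R_2 + R_3 = 0.659 Ω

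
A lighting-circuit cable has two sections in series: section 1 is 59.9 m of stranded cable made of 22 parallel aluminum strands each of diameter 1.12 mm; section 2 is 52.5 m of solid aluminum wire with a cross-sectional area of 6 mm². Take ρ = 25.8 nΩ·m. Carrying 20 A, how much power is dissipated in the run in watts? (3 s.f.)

119 W

ρ = 25.8 nΩ·m = 2.58×10^-8 Ω·m
Section 1: A_strand = π(5.6000e-04)² = 9.852e-07 m²; R₁ = ρL/(N·A_s) = (2.58×10^-8)(59.9)/(22×9.852e-07) = 0.0713 Ω
Section 2: A = 6 mm² = 6.000e-06 m²
R₂ = (2.58×10^-8)(52.5)/(6.000e-06) = 0.2258 Ω
R = R₁ + R₂ = 0.2971 Ω
P = I²R = (20)² × 0.2971 = 119 W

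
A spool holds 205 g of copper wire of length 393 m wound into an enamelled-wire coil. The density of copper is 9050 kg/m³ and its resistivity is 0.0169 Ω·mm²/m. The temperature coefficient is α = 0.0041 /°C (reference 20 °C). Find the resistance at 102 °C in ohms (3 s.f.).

154 Ω

ρ = 0.0169 Ω·mm²/m = 1.69×10^-8 Ω·m
A = m/(density·L) = 0.205/(9050×393) = 5.7639e-08 m²
R = ρL/A = (1.69×10^-8)(393)/(5.7639e-08) = 115.2 Ω
R(102 °C) = 115.2 × (1 + 0.0041×82) = 154 Ω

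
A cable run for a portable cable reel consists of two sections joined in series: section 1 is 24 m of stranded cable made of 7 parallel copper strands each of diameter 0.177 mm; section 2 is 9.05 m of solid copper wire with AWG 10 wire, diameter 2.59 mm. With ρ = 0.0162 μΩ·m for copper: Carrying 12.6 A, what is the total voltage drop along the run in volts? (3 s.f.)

28.8 V

ρ = 0.0162 μΩ·m = 1.62×10^-8 Ω·m
Section 1: A_strand = π(8.8500e-05)² = 2.461e-08 m²; R₁ = ρL/(N·A_s) = (1.62×10^-8)(24)/(7×2.461e-08) = 2.257 Ω
Section 2: A = π(2.59/2 mm)² = π(1.2950e-03 m)² = 5.269e-06 m²
R₂ = (1.62×10^-8)(9.05)/(5.269e-06) = 0.02783 Ω
R = R₁ + R₂ = 2.285 Ω
V = IR = 12.6 × 2.285 = 28.8 V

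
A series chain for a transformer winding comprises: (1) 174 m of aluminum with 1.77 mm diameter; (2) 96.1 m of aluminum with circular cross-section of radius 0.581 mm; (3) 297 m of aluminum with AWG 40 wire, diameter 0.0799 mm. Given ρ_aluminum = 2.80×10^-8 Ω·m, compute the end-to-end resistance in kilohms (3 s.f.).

Seg 1: A = π(d/2)² = π(8.8500e-04 m)² = 2.461e-06 m²
R_1 = (2.80×10^-8)(174)/(2.461e-06) = 1.98 Ω
Seg 2: A = πr² = π(5.8100e-04 m)² = 1.060e-06 m²
R_2 = (2.80×10^-8)(96.1)/(1.060e-06) = 2.537 Ω
Seg 3: A = π(0.0799/2 mm)² = π(3.9950e-05 m)² = 5.014e-09 m²
R_3 = (2.80×10^-8)(297)/(5.014e-09) = 1659 Ω
R_total = R_1 + R_2 + R_3 = 1.66 kΩ

1.66 kΩ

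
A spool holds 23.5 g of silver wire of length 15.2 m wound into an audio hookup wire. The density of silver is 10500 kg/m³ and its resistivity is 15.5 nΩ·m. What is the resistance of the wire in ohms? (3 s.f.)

ρ = 15.5 nΩ·m = 1.55×10^-8 Ω·m
A = m/(density·L) = 0.0235/(10500×15.2) = 1.4724e-07 m²
R = ρL/A = (1.55×10^-8)(15.2)/(1.4724e-07) = 1.60 Ω

1.60 Ω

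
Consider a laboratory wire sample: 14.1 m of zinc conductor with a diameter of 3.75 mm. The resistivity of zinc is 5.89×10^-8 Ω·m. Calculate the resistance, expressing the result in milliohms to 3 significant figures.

A = π(d/2)² = π(1.8750e-03 m)² = 1.104e-05 m²
R = ρL/A = (5.89×10^-8)(14.1 m)/(1.104e-05 m²) = 75.2 mΩ

75.2 mΩ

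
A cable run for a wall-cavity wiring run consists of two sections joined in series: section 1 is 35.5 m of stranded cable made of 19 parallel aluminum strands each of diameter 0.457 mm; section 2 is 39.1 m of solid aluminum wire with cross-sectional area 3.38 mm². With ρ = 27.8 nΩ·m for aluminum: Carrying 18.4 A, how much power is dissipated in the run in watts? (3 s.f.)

ρ = 27.8 nΩ·m = 2.78×10^-8 Ω·m
Section 1: A_strand = π(2.2850e-04)² = 1.640e-07 m²; R₁ = ρL/(N·A_s) = (2.78×10^-8)(35.5)/(19×1.640e-07) = 0.3167 Ω
Section 2: A = 3.38 mm² = 3.380e-06 m²
R₂ = (2.78×10^-8)(39.1)/(3.380e-06) = 0.3216 Ω
R = R₁ + R₂ = 0.6383 Ω
P = I²R = (18.4)² × 0.6383 = 216 W

216 W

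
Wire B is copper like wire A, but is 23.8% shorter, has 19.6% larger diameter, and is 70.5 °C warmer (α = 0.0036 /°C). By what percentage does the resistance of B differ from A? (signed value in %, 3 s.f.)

-33.2%

R ∝ ρL/d² with ρ ∝ (1+αΔT), so R_B/R_A = (1 − 23.8/100) × (1 + 19.6/100)⁻² × (1 + 0.0036×70.5)
= 0.762 × 0.6991 × 1.254 = 0.6679
(R_B − R_A)/R_A = 0.6679 − 1 = -33.2%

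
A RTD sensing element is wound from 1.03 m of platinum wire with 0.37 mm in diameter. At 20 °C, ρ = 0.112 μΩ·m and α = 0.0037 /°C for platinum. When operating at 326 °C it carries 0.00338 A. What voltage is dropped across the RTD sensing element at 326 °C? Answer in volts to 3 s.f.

0.00773 V

ρ = 0.112 μΩ·m = 1.12×10^-7 Ω·m
A = π(d/2)² = π(1.8500e-04 m)² = 1.075e-07 m²
R₍20₎ = ρL/A = (1.12×10^-7)(1.03)/(1.075e-07) = 1.073 Ω
R₍326₎ = R₍20₎(1 + αΔT) = 1.073 × (1 + 0.0037×306) = 2.288 Ω
V = IR = 0.00338 × 2.288 = 0.00773 V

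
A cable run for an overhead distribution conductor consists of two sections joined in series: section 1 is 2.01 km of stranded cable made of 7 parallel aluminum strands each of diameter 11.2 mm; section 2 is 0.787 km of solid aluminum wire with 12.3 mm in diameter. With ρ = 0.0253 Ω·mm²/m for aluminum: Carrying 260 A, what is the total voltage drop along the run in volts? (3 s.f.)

62.7 V

ρ = 0.0253 Ω·mm²/m = 2.53×10^-8 Ω·m
Section 1: A_strand = π(5.6000e-03)² = 9.852e-05 m²; R₁ = ρL/(N·A_s) = (2.53×10^-8)(2010)/(7×9.852e-05) = 0.07374 Ω
Section 2: A = π(d/2)² = π(6.1500e-03 m)² = 1.188e-04 m²
R₂ = (2.53×10^-8)(787)/(1.188e-04) = 0.1676 Ω
R = R₁ + R₂ = 0.2413 Ω
V = IR = 260 × 0.2413 = 62.7 V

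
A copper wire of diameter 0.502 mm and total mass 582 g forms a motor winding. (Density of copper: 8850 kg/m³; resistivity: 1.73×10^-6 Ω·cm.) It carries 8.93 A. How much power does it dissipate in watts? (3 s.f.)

2320 W

ρ = 1.73×10^-6 Ω·cm = 1.73×10^-8 Ω·m
A = π(d/2)² = π(2.5100e-04 m)² = 1.9792e-07 m²
L = m/(density·A) = 0.582/(8850×1.9792e-07) = 332.3 m
R = ρL/A = (1.73×10^-8)(332.3)/(1.9792e-07) = 29.04 Ω
P = I²R = (8.93)² × 29.04 = 2320 W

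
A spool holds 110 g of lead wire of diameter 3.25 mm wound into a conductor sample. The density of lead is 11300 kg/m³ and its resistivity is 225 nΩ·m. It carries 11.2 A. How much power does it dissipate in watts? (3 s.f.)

ρ = 225 nΩ·m = 2.25×10^-7 Ω·m
A = π(d/2)² = π(1.6250e-03 m)² = 8.2958e-06 m²
L = m/(density·A) = 0.11/(11300×8.2958e-06) = 1.173 m
R = ρL/A = (2.25×10^-7)(1.173)/(8.2958e-06) = 0.03183 Ω
P = I²R = (11.2)² × 0.03183 = 3.99 W

3.99 W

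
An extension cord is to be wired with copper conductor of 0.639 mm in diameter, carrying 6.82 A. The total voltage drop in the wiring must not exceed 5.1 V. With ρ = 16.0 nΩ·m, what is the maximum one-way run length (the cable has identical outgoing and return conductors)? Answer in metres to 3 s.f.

7.49 m

ρ = 16.0 nΩ·m = 1.60×10^-8 Ω·m
A = π(d/2)² = π(3.1950e-04 m)² = 3.207e-07 m²
L_max = V_max·A/(2·ρI) = (5.1)(3.207e-07)/(2×1.60×10^-8×6.82) = 7.49 m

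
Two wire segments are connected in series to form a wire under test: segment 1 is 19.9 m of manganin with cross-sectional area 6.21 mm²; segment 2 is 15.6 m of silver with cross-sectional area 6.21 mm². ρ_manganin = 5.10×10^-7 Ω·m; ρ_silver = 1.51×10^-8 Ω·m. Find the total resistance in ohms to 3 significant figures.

Segment 1: A = 6.21 mm² = 6.210e-06 m²
R₁ = ρL/A = (5.10×10^-7)(19.9)/(6.210e-06) = 1.634 Ω
R₂ = (1.51×10^-8)(15.6)/(6.210e-06) = 0.03793 Ω
R = R₁ + R₂ = 1.67 Ω

1.67 Ω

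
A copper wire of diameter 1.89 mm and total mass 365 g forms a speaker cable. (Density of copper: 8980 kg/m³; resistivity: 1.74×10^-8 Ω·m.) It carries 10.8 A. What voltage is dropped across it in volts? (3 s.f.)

A = π(d/2)² = π(9.4500e-04 m)² = 2.8055e-06 m²
L = m/(density·A) = 0.365/(8980×2.8055e-06) = 14.49 m
R = ρL/A = (1.74×10^-8)(14.49)/(2.8055e-06) = 0.08985 Ω
V = IR = 10.8 × 0.08985 = 0.970 V

0.970 V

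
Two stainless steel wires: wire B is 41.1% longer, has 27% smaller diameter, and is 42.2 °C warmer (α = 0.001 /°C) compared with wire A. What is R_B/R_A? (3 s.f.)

2.76

R ∝ ρL/d² with ρ ∝ (1+αΔT), so R_B/R_A = (1 + 41.1/100) × (1 − 27/100)⁻² × (1 + 0.001×42.2)
= 1.411 × 1.877 × 1.042 = 2.76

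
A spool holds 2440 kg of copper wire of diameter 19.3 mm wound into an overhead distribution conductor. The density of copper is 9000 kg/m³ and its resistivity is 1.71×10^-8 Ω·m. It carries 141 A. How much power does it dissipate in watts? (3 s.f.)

1080 W

A = π(d/2)² = π(9.6500e-03 m)² = 2.9255e-04 m²
L = m/(density·A) = 2440/(9000×2.9255e-04) = 926.7 m
R = ρL/A = (1.71×10^-8)(926.7)/(2.9255e-04) = 0.05417 Ω
P = I²R = (141)² × 0.05417 = 1080 W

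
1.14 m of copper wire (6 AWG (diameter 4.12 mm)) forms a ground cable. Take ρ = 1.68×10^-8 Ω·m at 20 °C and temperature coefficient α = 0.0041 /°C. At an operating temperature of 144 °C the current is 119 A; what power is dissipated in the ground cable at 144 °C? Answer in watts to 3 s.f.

30.7 W

A = π(4.12/2 mm)² = π(2.0600e-03 m)² = 1.333e-05 m²
R₍20₎ = ρL/A = (1.68×10^-8)(1.14)/(1.333e-05) = 0.001437 Ω
R₍144₎ = R₍20₎(1 + αΔT) = 0.001437 × (1 + 0.0041×124) = 0.002167 Ω
P = I²R = (119)² × 0.002167 = 30.7 W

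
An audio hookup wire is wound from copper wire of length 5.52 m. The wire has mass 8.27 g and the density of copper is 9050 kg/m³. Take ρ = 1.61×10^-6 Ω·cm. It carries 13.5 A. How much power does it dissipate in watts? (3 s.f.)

ρ = 1.61×10^-6 Ω·cm = 1.61×10^-8 Ω·m
A = m/(density·L) = 0.00827/(9050×5.52) = 1.6555e-07 m²
R = ρL/A = (1.61×10^-8)(5.52)/(1.6555e-07) = 0.5368 Ω
P = I²R = (13.5)² × 0.5368 = 97.8 W

97.8 W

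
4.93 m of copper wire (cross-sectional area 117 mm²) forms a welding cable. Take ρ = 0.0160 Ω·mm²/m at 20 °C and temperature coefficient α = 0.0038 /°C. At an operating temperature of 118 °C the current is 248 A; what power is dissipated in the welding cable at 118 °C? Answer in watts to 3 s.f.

56.9 W

ρ = 0.0160 Ω·mm²/m = 1.60×10^-8 Ω·m
A = 117 mm² = 1.170e-04 m²
R₍20₎ = ρL/A = (1.60×10^-8)(4.93)/(1.170e-04) = 6.742×10^-4 Ω
R₍118₎ = R₍20₎(1 + αΔT) = 6.742×10^-4 × (1 + 0.0038×98) = 9.253×10^-4 Ω
P = I²R = (248)² × 9.253×10^-4 = 56.9 W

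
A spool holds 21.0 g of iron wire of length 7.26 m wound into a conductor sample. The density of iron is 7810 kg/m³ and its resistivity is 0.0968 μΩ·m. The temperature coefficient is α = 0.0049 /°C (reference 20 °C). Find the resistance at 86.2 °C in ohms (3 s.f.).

ρ = 0.0968 μΩ·m = 9.68×10^-8 Ω·m
A = m/(density·L) = 0.021/(7810×7.26) = 3.7037e-07 m²
R = ρL/A = (9.68×10^-8)(7.26)/(3.7037e-07) = 1.897 Ω
R(86.2 °C) = 1.897 × (1 + 0.0049×66.2) = 2.51 Ω

2.51 Ω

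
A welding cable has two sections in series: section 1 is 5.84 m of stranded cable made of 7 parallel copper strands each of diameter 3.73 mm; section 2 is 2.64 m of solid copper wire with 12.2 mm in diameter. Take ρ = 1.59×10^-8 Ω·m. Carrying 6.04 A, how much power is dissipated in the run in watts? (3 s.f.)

Section 1: A_strand = π(1.8650e-03)² = 1.093e-05 m²; R₁ = ρL/(N·A_s) = (1.59×10^-8)(5.84)/(7×1.093e-05) = 0.001214 Ω
Section 2: A = π(d/2)² = π(6.1000e-03 m)² = 1.169e-04 m²
R₂ = (1.59×10^-8)(2.64)/(1.169e-04) = 3.591×10^-4 Ω
R = R₁ + R₂ = 0.001573 Ω
P = I²R = (6.04)² × 0.001573 = 0.0574 W

0.0574 W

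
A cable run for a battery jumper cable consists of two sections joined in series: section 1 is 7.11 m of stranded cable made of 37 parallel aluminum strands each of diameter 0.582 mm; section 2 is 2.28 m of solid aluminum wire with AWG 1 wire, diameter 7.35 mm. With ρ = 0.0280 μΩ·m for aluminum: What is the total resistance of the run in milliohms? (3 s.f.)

21.7 mΩ

ρ = 0.0280 μΩ·m = 2.80×10^-8 Ω·m
Section 1: A_strand = π(2.9100e-04)² = 2.660e-07 m²; R₁ = ρL/(N·A_s) = (2.80×10^-8)(7.11)/(37×2.660e-07) = 0.02023 Ω
Section 2: A = π(7.35/2 mm)² = π(3.6750e-03 m)² = 4.243e-05 m²
R₂ = (2.80×10^-8)(2.28)/(4.243e-05) = 0.001505 Ω
R = R₁ + R₂ = 21.7 mΩ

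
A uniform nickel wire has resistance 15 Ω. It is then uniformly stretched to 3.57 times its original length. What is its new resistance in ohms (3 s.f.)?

Volume constant ⇒ A' = A/k with k = 3.57. R' = ρ(kL)/(A/k) = k²R.
R' = 12.74 × 15 = 191 Ω

191 Ω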